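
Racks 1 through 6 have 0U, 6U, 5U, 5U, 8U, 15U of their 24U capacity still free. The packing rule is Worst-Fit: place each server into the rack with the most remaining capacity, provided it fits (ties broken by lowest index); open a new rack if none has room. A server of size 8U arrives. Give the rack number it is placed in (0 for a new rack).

Racks with room: rack 5 (8U), rack 6 (15U).
Most room is rack 6 with 15U free.

6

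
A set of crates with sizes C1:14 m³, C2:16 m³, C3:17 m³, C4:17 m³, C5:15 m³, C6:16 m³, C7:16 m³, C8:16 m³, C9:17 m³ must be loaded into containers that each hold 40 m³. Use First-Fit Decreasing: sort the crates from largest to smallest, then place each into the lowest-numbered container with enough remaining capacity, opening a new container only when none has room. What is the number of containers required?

Sorted descending: 17, 17, 17, 16, 16, 16, 16, 15, 14.
17 m³ → container 1 (remaining 23 m³)
17 m³ → container 1 (remaining 6 m³)
17 m³ → container 2 (remaining 23 m³)
16 m³ → container 2 (remaining 7 m³)
16 m³ → container 3 (remaining 24 m³)
16 m³ → container 3 (remaining 8 m³)
16 m³ → container 4 (remaining 24 m³)
15 m³ → container 4 (remaining 9 m³)
14 m³ → container 5 (remaining 26 m³)

5 containers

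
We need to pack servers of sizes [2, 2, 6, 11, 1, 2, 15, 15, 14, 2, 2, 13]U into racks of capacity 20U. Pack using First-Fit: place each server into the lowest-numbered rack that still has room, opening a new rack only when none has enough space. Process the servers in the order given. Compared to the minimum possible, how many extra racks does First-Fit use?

1

First-Fit: [2,2,6,1,2,2,2] [11] [15] [15] [14] [13] → 6 racks.
Total size 85U; any packing needs at least ⌈85/20⌉ = 5 racks.
An optimal packing achieves that bound: [15,2,2,1] [15,2,2] [14,6] [13,2] [11] → 5 racks.
Excess: 6 − 5 = 1.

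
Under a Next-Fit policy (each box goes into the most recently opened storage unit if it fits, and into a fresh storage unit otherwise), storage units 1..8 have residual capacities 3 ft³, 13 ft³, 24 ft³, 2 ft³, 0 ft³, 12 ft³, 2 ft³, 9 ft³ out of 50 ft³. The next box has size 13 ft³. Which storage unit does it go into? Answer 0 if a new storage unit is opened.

0

Next-Fit only looks at storage unit 8, which has 9 ft³ free.
13 ft³ does not fit, so a new storage unit is opened.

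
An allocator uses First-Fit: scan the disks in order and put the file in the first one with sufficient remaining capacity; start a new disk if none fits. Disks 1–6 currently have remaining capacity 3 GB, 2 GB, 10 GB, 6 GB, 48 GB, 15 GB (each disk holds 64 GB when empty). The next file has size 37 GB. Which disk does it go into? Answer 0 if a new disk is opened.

5

Disks with room: disk 5 (48 GB).
The first with room is disk 5.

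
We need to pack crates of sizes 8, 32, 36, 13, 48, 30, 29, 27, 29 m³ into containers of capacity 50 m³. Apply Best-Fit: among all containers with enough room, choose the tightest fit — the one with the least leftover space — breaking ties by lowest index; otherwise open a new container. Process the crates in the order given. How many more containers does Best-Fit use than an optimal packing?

Best-Fit: [8,32] [36,13] [48] [30] [29] [27] [29] → 7 containers.
7 crates exceed 25 m³ (half the capacity), and no two of those can share a container, so at least 7 containers are needed.
So 7 is already optimal.

0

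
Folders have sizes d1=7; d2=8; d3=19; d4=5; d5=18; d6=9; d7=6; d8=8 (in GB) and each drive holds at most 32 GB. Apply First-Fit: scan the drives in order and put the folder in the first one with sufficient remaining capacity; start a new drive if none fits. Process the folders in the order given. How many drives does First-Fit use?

Put d1 (7 GB) in drive 1; 25 GB remain.
Put d2 (8 GB) in drive 1; 17 GB remain.
Put d3 (19 GB) in drive 2; 13 GB remain.
Put d4 (5 GB) in drive 1; 12 GB remain.
Put d5 (18 GB) in drive 3; 14 GB remain.
Put d6 (9 GB) in drive 1; 3 GB remain.
Put d7 (6 GB) in drive 2; 7 GB remain.
Put d8 (8 GB) in drive 3; 6 GB remain.
Final drives: [7,8,5,9] [19,6] [18,8].

3 drives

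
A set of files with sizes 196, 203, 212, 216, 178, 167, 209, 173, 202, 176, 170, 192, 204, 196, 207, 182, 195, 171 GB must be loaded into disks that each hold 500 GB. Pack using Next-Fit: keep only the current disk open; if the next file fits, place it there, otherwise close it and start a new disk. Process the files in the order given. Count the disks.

9 disks

disk 1: place 196 GB, 304 GB left
disk 1: place 203 GB, 101 GB left
disk 2: place 212 GB, 288 GB left
disk 2: place 216 GB, 72 GB left
disk 3: place 178 GB, 322 GB left
disk 3: place 167 GB, 155 GB left
disk 4: place 209 GB, 291 GB left
disk 4: place 173 GB, 118 GB left
disk 5: place 202 GB, 298 GB left
disk 5: place 176 GB, 122 GB left
disk 6: place 170 GB, 330 GB left
disk 6: place 192 GB, 138 GB left
disk 7: place 204 GB, 296 GB left
disk 7: place 196 GB, 100 GB left
disk 8: place 207 GB, 293 GB left
disk 8: place 182 GB, 111 GB left
disk 9: place 195 GB, 305 GB left
disk 9: place 171 GB, 134 GB left
Final disks: [196,203] [212,216] [178,167] [209,173] [202,176] [170,192] [204,196] [207,182] [195,171].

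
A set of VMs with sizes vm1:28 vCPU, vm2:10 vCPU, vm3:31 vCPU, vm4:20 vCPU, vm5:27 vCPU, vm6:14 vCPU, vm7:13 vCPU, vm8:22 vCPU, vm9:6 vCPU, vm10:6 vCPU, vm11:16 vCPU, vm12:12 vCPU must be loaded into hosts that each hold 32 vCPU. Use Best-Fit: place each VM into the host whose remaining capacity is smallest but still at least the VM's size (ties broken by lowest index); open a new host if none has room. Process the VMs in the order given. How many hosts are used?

Put vm1 (28 vCPU) in host 1; 4 vCPU remain.
Put vm2 (10 vCPU) in host 2; 22 vCPU remain.
Put vm3 (31 vCPU) in host 3; 1 vCPU remain.
Put vm4 (20 vCPU) in host 2; 2 vCPU remain.
Put vm5 (27 vCPU) in host 4; 5 vCPU remain.
Put vm6 (14 vCPU) in host 5; 18 vCPU remain.
Put vm7 (13 vCPU) in host 5; 5 vCPU remain.
Put vm8 (22 vCPU) in host 6; 10 vCPU remain.
Put vm9 (6 vCPU) in host 6; 4 vCPU remain.
Put vm10 (6 vCPU) in host 7; 26 vCPU remain.
Put vm11 (16 vCPU) in host 7; 10 vCPU remain.
Put vm12 (12 vCPU) in host 8; 20 vCPU remain.

8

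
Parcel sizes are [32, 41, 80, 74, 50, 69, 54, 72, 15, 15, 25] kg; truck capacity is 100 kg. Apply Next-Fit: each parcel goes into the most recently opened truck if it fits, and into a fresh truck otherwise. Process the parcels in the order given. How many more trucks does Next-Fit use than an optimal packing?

2

Next-Fit: [32,41] [80] [74] [50] [69] [54] [72,15] [15,25] → 8 trucks.
Total size 527 kg; any packing needs at least ⌈527/100⌉ = 6 trucks.
An optimal packing achieves that bound: [80,15] [74,25] [72,15] [69] [54,41] [50,32] → 6 trucks.
Excess: 8 − 6 = 2.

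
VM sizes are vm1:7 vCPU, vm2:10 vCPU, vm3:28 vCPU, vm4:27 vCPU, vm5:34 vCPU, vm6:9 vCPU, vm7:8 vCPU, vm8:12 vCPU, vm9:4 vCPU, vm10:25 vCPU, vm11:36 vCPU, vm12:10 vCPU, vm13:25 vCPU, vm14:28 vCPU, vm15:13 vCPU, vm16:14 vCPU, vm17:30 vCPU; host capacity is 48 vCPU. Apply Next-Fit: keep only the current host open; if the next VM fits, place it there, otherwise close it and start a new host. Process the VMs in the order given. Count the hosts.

Put vm1 (7 vCPU) in host 1; 41 vCPU remain.
Put vm2 (10 vCPU) in host 1; 31 vCPU remain.
Put vm3 (28 vCPU) in host 1; 3 vCPU remain.
Put vm4 (27 vCPU) in host 2; 21 vCPU remain.
Put vm5 (34 vCPU) in host 3; 14 vCPU remain.
Put vm6 (9 vCPU) in host 3; 5 vCPU remain.
Put vm7 (8 vCPU) in host 4; 40 vCPU remain.
Put vm8 (12 vCPU) in host 4; 28 vCPU remain.
Put vm9 (4 vCPU) in host 4; 24 vCPU remain.
Put vm10 (25 vCPU) in host 5; 23 vCPU remain.
Put vm11 (36 vCPU) in host 6; 12 vCPU remain.
Put vm12 (10 vCPU) in host 6; 2 vCPU remain.
Put vm13 (25 vCPU) in host 7; 23 vCPU remain.
Put vm14 (28 vCPU) in host 8; 20 vCPU remain.
Put vm15 (13 vCPU) in host 8; 7 vCPU remain.
Put vm16 (14 vCPU) in host 9; 34 vCPU remain.
Put vm17 (30 vCPU) in host 9; 4 vCPU remain.
Final hosts: [7,10,28] [27] [34,9] [8,12,4] [25] [36,10] [25] [28,13] [14,30].

9 hosts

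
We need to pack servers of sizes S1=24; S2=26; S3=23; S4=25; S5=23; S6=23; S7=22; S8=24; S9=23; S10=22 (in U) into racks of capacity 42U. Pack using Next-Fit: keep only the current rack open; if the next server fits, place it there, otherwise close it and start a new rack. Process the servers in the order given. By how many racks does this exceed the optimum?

Next-Fit: [24] [26] [23] [25] [23] [23] [22] [24] [23] [22] → 10 racks.
10 servers exceed 21U (half the capacity), and no two of those can share a rack, so at least 10 racks are needed.
So 10 is already optimal.

0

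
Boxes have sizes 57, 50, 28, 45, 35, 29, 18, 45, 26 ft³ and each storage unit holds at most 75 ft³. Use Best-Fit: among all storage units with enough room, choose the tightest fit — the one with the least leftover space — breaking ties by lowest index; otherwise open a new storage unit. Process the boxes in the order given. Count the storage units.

Put 57 ft³ in storage unit 1; 18 ft³ remain.
Put 50 ft³ in storage unit 2; 25 ft³ remain.
Put 28 ft³ in storage unit 3; 47 ft³ remain.
Put 45 ft³ in storage unit 3; 2 ft³ remain.
Put 35 ft³ in storage unit 4; 40 ft³ remain.
Put 29 ft³ in storage unit 4; 11 ft³ remain.
Put 18 ft³ in storage unit 1; 0 ft³ remain.
Put 45 ft³ in storage unit 5; 30 ft³ remain.
Put 26 ft³ in storage unit 5; 4 ft³ remain.

5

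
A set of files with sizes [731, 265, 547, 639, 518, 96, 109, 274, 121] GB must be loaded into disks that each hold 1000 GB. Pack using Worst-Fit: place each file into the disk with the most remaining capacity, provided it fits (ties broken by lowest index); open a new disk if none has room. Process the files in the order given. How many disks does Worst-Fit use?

4

Put 731 GB in disk 1; 269 GB remain.
Put 265 GB in disk 1; 4 GB remain.
Put 547 GB in disk 2; 453 GB remain.
Put 639 GB in disk 3; 361 GB remain.
Put 518 GB in disk 4; 482 GB remain.
Put 96 GB in disk 4; 386 GB remain.
Put 109 GB in disk 2; 344 GB remain.
Put 274 GB in disk 4; 112 GB remain.
Put 121 GB in disk 3; 240 GB remain.
Final disks: [731,265] [547,109] [639,121] [518,96,274].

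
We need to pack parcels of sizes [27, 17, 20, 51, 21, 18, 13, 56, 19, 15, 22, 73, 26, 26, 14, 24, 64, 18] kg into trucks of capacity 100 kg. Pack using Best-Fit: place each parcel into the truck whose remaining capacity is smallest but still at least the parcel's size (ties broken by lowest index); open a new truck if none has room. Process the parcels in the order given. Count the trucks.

Put 27 kg in truck 1; 73 kg remain.
Put 17 kg in truck 1; 56 kg remain.
Put 20 kg in truck 1; 36 kg remain.
Put 51 kg in truck 2; 49 kg remain.
Put 21 kg in truck 1; 15 kg remain.
Put 18 kg in truck 2; 31 kg remain.
Put 13 kg in truck 1; 2 kg remain.
Put 56 kg in truck 3; 44 kg remain.
Put 19 kg in truck 2; 12 kg remain.
Put 15 kg in truck 3; 29 kg remain.
Put 22 kg in truck 3; 7 kg remain.
Put 73 kg in truck 4; 27 kg remain.
Put 26 kg in truck 4; 1 kg remain.
Put 26 kg in truck 5; 74 kg remain.
Put 14 kg in truck 5; 60 kg remain.
Put 24 kg in truck 5; 36 kg remain.
Put 64 kg in truck 6; 36 kg remain.
Put 18 kg in truck 5; 18 kg remain.

6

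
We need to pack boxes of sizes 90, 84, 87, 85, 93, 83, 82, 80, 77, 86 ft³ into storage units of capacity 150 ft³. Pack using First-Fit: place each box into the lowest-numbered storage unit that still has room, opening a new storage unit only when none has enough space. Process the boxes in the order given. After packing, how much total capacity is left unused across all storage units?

90 ft³ → storage unit 1 (remaining 60 ft³)
84 ft³ → storage unit 2 (remaining 66 ft³)
87 ft³ → storage unit 3 (remaining 63 ft³)
85 ft³ → storage unit 4 (remaining 65 ft³)
93 ft³ → storage unit 5 (remaining 57 ft³)
83 ft³ → storage unit 6 (remaining 67 ft³)
82 ft³ → storage unit 7 (remaining 68 ft³)
80 ft³ → storage unit 8 (remaining 70 ft³)
77 ft³ → storage unit 9 (remaining 73 ft³)
86 ft³ → storage unit 10 (remaining 64 ft³)
10 storage units × 150 ft³ = 1500 ft³; used 847 ft³; unused 653 ft³.

653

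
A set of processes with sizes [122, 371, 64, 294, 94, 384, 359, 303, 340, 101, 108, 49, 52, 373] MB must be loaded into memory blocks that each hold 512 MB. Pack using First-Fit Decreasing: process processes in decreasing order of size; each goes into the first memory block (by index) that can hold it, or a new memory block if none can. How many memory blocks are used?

7

Sorted descending: 384, 373, 371, 359, 340, 303, 294, 122, 108, 101, 94, 64, 52, 49.
memory block 1: place 384 MB, 128 MB left
memory block 2: place 373 MB, 139 MB left
memory block 3: place 371 MB, 141 MB left
memory block 4: place 359 MB, 153 MB left
memory block 5: place 340 MB, 172 MB left
memory block 6: place 303 MB, 209 MB left
memory block 7: place 294 MB, 218 MB left
memory block 1: place 122 MB, 6 MB left
memory block 2: place 108 MB, 31 MB left
memory block 3: place 101 MB, 40 MB left
memory block 4: place 94 MB, 59 MB left
memory block 5: place 64 MB, 108 MB left
memory block 4: place 52 MB, 7 MB left
memory block 5: place 49 MB, 59 MB left
Final memory blocks: [384,122] [373,108] [371,101] [359,94,52] [340,64,49] [303] [294].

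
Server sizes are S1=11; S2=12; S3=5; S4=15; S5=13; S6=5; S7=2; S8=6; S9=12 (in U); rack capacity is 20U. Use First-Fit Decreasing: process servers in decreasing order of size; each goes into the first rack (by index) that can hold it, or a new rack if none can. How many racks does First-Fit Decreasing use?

Sorted descending: 15, 13, 12, 12, 11, 6, 5, 5, 2.
rack 1: place 15U, 5U left
rack 2: place 13U, 7U left
rack 3: place 12U, 8U left
rack 4: place 12U, 8U left
rack 5: place 11U, 9U left
rack 2: place 6U, 1U left
rack 1: place 5U, 0U left
rack 3: place 5U, 3U left
rack 3: place 2U, 1U left
Final racks: [15,5] [13,6] [12,5,2] [12] [11].

5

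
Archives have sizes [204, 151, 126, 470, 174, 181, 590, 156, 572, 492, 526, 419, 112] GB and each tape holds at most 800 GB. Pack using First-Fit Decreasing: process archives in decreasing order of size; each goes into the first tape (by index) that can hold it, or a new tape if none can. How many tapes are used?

Sorted descending: 590, 572, 526, 492, 470, 419, 204, 181, 174, 156, 151, 126, 112.
tape 1: place 590 GB, 210 GB left
tape 2: place 572 GB, 228 GB left
tape 3: place 526 GB, 274 GB left
tape 4: place 492 GB, 308 GB left
tape 5: place 470 GB, 330 GB left
tape 6: place 419 GB, 381 GB left
tape 1: place 204 GB, 6 GB left
tape 2: place 181 GB, 47 GB left
tape 3: place 174 GB, 100 GB left
tape 4: place 156 GB, 152 GB left
tape 4: place 151 GB, 1 GB left
tape 5: place 126 GB, 204 GB left
tape 5: place 112 GB, 92 GB left
Final tapes: [590,204] [572,181] [526,174] [492,156,151] [470,126,112] [419].

6 tapes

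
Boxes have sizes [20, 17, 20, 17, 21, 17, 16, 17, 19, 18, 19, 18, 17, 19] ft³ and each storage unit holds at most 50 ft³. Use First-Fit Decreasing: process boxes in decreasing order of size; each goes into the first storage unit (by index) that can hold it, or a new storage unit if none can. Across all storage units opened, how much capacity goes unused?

Sorted descending: 21, 20, 20, 19, 19, 19, 18, 18, 17, 17, 17, 17, 17, 16.
storage unit 1: place 21 ft³, 29 ft³ left
storage unit 1: place 20 ft³, 9 ft³ left
storage unit 2: place 20 ft³, 30 ft³ left
storage unit 2: place 19 ft³, 11 ft³ left
storage unit 3: place 19 ft³, 31 ft³ left
storage unit 3: place 19 ft³, 12 ft³ left
storage unit 4: place 18 ft³, 32 ft³ left
storage unit 4: place 18 ft³, 14 ft³ left
storage unit 5: place 17 ft³, 33 ft³ left
storage unit 5: place 17 ft³, 16 ft³ left
storage unit 6: place 17 ft³, 33 ft³ left
storage unit 6: place 17 ft³, 16 ft³ left
storage unit 7: place 17 ft³, 33 ft³ left
storage unit 5: place 16 ft³, 0 ft³ left
7 storage units × 50 ft³ = 350 ft³; used 255 ft³; unused 95 ft³.

95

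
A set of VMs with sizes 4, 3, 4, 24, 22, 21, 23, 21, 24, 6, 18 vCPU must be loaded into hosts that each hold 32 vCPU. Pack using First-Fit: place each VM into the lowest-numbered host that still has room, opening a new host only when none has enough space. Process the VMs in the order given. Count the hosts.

host 1: place 4 vCPU, 28 vCPU left
host 1: place 3 vCPU, 25 vCPU left
host 1: place 4 vCPU, 21 vCPU left
host 2: place 24 vCPU, 8 vCPU left
host 3: place 22 vCPU, 10 vCPU left
host 1: place 21 vCPU, 0 vCPU left
host 4: place 23 vCPU, 9 vCPU left
host 5: place 21 vCPU, 11 vCPU left
host 6: place 24 vCPU, 8 vCPU left
host 2: place 6 vCPU, 2 vCPU left
host 7: place 18 vCPU, 14 vCPU left

7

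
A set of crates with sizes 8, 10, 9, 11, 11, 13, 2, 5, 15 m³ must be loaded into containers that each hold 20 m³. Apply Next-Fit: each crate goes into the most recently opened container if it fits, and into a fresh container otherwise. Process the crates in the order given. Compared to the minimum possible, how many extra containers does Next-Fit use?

0

Next-Fit: [8,10] [9,11] [11] [13,2,5] [15] → 5 containers.
Total size 84 m³; any packing needs at least ⌈84/20⌉ = 5 containers.
So 5 is already optimal.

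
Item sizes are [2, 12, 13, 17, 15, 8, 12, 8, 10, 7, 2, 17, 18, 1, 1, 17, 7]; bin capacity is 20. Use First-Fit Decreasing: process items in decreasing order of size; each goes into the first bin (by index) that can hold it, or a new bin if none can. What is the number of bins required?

Sorted descending: 18, 17, 17, 17, 15, 13, 12, 12, 10, 8, 8, 7, 7, 2, 2, 1, 1.
Put 18 in bin 1; 2 remain.
Put 17 in bin 2; 3 remain.
Put 17 in bin 3; 3 remain.
Put 17 in bin 4; 3 remain.
Put 15 in bin 5; 5 remain.
Put 13 in bin 6; 7 remain.
Put 12 in bin 7; 8 remain.
Put 12 in bin 8; 8 remain.
Put 10 in bin 9; 10 remain.
Put 8 in bin 7; 0 remain.
Put 8 in bin 8; 0 remain.
Put 7 in bin 6; 0 remain.
Put 7 in bin 9; 3 remain.
Put 2 in bin 1; 0 remain.
Put 2 in bin 2; 1 remain.
Put 1 in bin 2; 0 remain.
Put 1 in bin 3; 2 remain.

9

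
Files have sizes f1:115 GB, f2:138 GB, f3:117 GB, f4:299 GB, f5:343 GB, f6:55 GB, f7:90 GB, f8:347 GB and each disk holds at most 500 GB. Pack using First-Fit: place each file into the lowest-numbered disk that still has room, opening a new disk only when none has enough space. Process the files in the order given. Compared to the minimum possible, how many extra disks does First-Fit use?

First-Fit: [115,138,117,55] [299,90] [343] [347] → 4 disks.
Total size 1504 GB; any packing needs at least ⌈1504/500⌉ = 4 disks.
So 4 is already optimal.

0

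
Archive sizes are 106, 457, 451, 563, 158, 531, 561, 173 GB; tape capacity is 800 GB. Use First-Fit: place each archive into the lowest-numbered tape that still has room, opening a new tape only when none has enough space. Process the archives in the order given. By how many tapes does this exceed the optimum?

First-Fit: [106,457,158] [451,173] [563] [531] [561] → 5 tapes.
5 archives exceed 400 GB (half the capacity), and no two of those can share a tape, so at least 5 tapes are needed.
So 5 is already optimal.

0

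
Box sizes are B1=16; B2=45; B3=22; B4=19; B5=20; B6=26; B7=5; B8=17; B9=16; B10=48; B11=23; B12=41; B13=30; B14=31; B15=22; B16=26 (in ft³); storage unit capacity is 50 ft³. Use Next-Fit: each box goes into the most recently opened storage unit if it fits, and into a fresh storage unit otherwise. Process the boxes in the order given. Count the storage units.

Put B1 (16 ft³) in storage unit 1; 34 ft³ remain.
Put B2 (45 ft³) in storage unit 2; 5 ft³ remain.
Put B3 (22 ft³) in storage unit 3; 28 ft³ remain.
Put B4 (19 ft³) in storage unit 3; 9 ft³ remain.
Put B5 (20 ft³) in storage unit 4; 30 ft³ remain.
Put B6 (26 ft³) in storage unit 4; 4 ft³ remain.
Put B7 (5 ft³) in storage unit 5; 45 ft³ remain.
Put B8 (17 ft³) in storage unit 5; 28 ft³ remain.
Put B9 (16 ft³) in storage unit 5; 12 ft³ remain.
Put B10 (48 ft³) in storage unit 6; 2 ft³ remain.
Put B11 (23 ft³) in storage unit 7; 27 ft³ remain.
Put B12 (41 ft³) in storage unit 8; 9 ft³ remain.
Put B13 (30 ft³) in storage unit 9; 20 ft³ remain.
Put B14 (31 ft³) in storage unit 10; 19 ft³ remain.
Put B15 (22 ft³) in storage unit 11; 28 ft³ remain.
Put B16 (26 ft³) in storage unit 11; 2 ft³ remain.

11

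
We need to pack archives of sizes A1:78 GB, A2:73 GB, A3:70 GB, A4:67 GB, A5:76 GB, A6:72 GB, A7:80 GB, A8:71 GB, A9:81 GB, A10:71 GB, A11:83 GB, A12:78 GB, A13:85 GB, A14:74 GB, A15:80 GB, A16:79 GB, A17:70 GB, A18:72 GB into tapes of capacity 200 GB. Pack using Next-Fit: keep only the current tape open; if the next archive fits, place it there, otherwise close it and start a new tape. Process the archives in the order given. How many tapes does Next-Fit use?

tape 1: place A1 (78 GB), 122 GB left
tape 1: place A2 (73 GB), 49 GB left
tape 2: place A3 (70 GB), 130 GB left
tape 2: place A4 (67 GB), 63 GB left
tape 3: place A5 (76 GB), 124 GB left
tape 3: place A6 (72 GB), 52 GB left
tape 4: place A7 (80 GB), 120 GB left
tape 4: place A8 (71 GB), 49 GB left
tape 5: place A9 (81 GB), 119 GB left
tape 5: place A10 (71 GB), 48 GB left
tape 6: place A11 (83 GB), 117 GB left
tape 6: place A12 (78 GB), 39 GB left
tape 7: place A13 (85 GB), 115 GB left
tape 7: place A14 (74 GB), 41 GB left
tape 8: place A15 (80 GB), 120 GB left
tape 8: place A16 (79 GB), 41 GB left
tape 9: place A17 (70 GB), 130 GB left
tape 9: place A18 (72 GB), 58 GB left

9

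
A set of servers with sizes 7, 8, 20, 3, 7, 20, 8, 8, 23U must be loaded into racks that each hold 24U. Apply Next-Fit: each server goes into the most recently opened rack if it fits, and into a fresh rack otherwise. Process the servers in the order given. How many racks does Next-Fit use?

6 racks

Put 7U in rack 1; 17U remain.
Put 8U in rack 1; 9U remain.
Put 20U in rack 2; 4U remain.
Put 3U in rack 2; 1U remain.
Put 7U in rack 3; 17U remain.
Put 20U in rack 4; 4U remain.
Put 8U in rack 5; 16U remain.
Put 8U in rack 5; 8U remain.
Put 23U in rack 6; 1U remain.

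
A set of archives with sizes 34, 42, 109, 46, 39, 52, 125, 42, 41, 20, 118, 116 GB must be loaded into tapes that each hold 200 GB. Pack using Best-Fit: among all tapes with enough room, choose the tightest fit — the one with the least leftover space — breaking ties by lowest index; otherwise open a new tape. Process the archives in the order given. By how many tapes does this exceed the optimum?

1

Best-Fit: [34,42,109] [46,39,52,42,20] [125,41] [118] [116] → 5 tapes.
Total size 784 GB; any packing needs at least ⌈784/200⌉ = 4 tapes.
An optimal packing achieves that bound: [125,52,20] [118,46,34] [116,42,42] [109,41,39] → 4 tapes.
Excess: 5 − 4 = 1.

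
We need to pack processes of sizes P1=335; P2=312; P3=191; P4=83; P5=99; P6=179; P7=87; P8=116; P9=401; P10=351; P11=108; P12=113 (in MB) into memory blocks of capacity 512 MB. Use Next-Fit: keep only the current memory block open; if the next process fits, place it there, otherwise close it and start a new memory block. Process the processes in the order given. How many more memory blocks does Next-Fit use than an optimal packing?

2

Next-Fit: [335] [312,191] [83,99,179,87] [116] [401] [351,108] [113] → 7 memory blocks.
Total size 2375 MB; any packing needs at least ⌈2375/512⌉ = 5 memory blocks.
An optimal packing achieves that bound: [401,108] [351,116] [335,113] [312,191] [179,99,87,83] → 5 memory blocks.
Excess: 7 − 5 = 2.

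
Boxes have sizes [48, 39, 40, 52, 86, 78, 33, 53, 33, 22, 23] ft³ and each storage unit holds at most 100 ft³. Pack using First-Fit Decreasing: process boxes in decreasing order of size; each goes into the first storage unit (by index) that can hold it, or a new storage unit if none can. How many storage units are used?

Sorted descending: 86, 78, 53, 52, 48, 40, 39, 33, 33, 23, 22.
86 ft³ → storage unit 1 (remaining 14 ft³)
78 ft³ → storage unit 2 (remaining 22 ft³)
53 ft³ → storage unit 3 (remaining 47 ft³)
52 ft³ → storage unit 4 (remaining 48 ft³)
48 ft³ → storage unit 4 (remaining 0 ft³)
40 ft³ → storage unit 3 (remaining 7 ft³)
39 ft³ → storage unit 5 (remaining 61 ft³)
33 ft³ → storage unit 5 (remaining 28 ft³)
33 ft³ → storage unit 6 (remaining 67 ft³)
23 ft³ → storage unit 5 (remaining 5 ft³)
22 ft³ → storage unit 2 (remaining 0 ft³)

6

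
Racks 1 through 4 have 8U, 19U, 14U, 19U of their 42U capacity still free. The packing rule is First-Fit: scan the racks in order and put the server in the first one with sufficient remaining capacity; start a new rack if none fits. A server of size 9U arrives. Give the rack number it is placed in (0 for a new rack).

Racks with room: rack 2 (19U), rack 3 (14U), rack 4 (19U).
The first with room is rack 2.

2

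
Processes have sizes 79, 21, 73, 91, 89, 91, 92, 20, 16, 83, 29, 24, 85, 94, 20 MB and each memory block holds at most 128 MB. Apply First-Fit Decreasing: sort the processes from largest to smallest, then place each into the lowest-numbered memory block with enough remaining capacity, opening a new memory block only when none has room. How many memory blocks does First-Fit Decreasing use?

9

Sorted descending: 94, 92, 91, 91, 89, 85, 83, 79, 73, 29, 24, 21, 20, 20, 16.
memory block 1: place 94 MB, 34 MB left
memory block 2: place 92 MB, 36 MB left
memory block 3: place 91 MB, 37 MB left
memory block 4: place 91 MB, 37 MB left
memory block 5: place 89 MB, 39 MB left
memory block 6: place 85 MB, 43 MB left
memory block 7: place 83 MB, 45 MB left
memory block 8: place 79 MB, 49 MB left
memory block 9: place 73 MB, 55 MB left
memory block 1: place 29 MB, 5 MB left
memory block 2: place 24 MB, 12 MB left
memory block 3: place 21 MB, 16 MB left
memory block 4: place 20 MB, 17 MB left
memory block 5: place 20 MB, 19 MB left
memory block 3: place 16 MB, 0 MB left
Final memory blocks: [94,29] [92,24] [91,21,16] [91,20] [89,20] [85] [83] [79] [73].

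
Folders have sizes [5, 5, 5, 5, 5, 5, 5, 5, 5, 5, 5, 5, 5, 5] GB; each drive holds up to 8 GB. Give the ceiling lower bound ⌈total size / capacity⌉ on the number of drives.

9 drives

Total size = 5 + 5 + 5 + 5 + 5 + 5 + 5 + 5 + 5 + 5 + 5 + 5 + 5 + 5 = 70 GB.
⌈70 / 8⌉ = 9.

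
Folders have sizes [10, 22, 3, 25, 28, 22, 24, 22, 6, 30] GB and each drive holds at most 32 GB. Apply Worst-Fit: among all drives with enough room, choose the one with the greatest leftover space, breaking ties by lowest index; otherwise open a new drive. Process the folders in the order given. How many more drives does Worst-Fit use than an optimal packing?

0

Worst-Fit: [10,22] [3,25] [28] [22,6] [24] [22] [30] → 7 drives.
7 folders exceed 16 GB (half the capacity), and no two of those can share a drive, so at least 7 drives are needed.
So 7 is already optimal.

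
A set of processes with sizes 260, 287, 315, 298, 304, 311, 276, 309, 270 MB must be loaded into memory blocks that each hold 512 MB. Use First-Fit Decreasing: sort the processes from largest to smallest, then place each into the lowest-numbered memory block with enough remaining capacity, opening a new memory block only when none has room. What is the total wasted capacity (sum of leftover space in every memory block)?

1978

Sorted descending: 315, 311, 309, 304, 298, 287, 276, 270, 260.
memory block 1: place 315 MB, 197 MB left
memory block 2: place 311 MB, 201 MB left
memory block 3: place 309 MB, 203 MB left
memory block 4: place 304 MB, 208 MB left
memory block 5: place 298 MB, 214 MB left
memory block 6: place 287 MB, 225 MB left
memory block 7: place 276 MB, 236 MB left
memory block 8: place 270 MB, 242 MB left
memory block 9: place 260 MB, 252 MB left
9 memory blocks × 512 MB = 4608 MB; used 2630 MB; unused 1978 MB.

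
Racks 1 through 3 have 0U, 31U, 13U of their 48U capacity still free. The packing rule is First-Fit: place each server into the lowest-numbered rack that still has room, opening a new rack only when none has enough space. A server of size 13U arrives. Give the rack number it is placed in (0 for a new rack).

2

Racks with room: rack 2 (31U), rack 3 (13U).
The first with room is rack 2.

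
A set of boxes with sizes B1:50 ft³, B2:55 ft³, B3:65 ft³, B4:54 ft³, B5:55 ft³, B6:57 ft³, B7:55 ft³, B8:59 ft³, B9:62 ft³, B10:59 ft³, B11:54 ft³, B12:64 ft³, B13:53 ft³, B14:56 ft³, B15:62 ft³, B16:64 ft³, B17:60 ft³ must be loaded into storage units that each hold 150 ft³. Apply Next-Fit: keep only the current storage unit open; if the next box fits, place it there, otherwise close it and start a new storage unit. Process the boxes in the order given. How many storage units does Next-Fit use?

Put B1 (50 ft³) in storage unit 1; 100 ft³ remain.
Put B2 (55 ft³) in storage unit 1; 45 ft³ remain.
Put B3 (65 ft³) in storage unit 2; 85 ft³ remain.
Put B4 (54 ft³) in storage unit 2; 31 ft³ remain.
Put B5 (55 ft³) in storage unit 3; 95 ft³ remain.
Put B6 (57 ft³) in storage unit 3; 38 ft³ remain.
Put B7 (55 ft³) in storage unit 4; 95 ft³ remain.
Put B8 (59 ft³) in storage unit 4; 36 ft³ remain.
Put B9 (62 ft³) in storage unit 5; 88 ft³ remain.
Put B10 (59 ft³) in storage unit 5; 29 ft³ remain.
Put B11 (54 ft³) in storage unit 6; 96 ft³ remain.
Put B12 (64 ft³) in storage unit 6; 32 ft³ remain.
Put B13 (53 ft³) in storage unit 7; 97 ft³ remain.
Put B14 (56 ft³) in storage unit 7; 41 ft³ remain.
Put B15 (62 ft³) in storage unit 8; 88 ft³ remain.
Put B16 (64 ft³) in storage unit 8; 24 ft³ remain.
Put B17 (60 ft³) in storage unit 9; 90 ft³ remain.

9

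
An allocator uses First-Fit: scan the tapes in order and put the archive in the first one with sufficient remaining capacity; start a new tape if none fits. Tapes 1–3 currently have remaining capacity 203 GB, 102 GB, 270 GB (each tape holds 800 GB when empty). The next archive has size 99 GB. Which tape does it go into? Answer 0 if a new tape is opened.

Tapes with room: tape 1 (203 GB), tape 2 (102 GB), tape 3 (270 GB).
The first with room is tape 1.

1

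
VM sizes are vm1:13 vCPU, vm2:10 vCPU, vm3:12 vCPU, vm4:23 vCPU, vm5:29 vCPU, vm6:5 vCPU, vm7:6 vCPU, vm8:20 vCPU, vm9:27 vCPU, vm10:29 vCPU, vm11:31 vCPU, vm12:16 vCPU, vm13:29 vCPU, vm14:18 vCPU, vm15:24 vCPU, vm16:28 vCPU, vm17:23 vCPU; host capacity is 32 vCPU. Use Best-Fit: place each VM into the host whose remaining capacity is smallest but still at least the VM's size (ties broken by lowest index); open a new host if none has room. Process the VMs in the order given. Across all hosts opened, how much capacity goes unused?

Put vm1 (13 vCPU) in host 1; 19 vCPU remain.
Put vm2 (10 vCPU) in host 1; 9 vCPU remain.
Put vm3 (12 vCPU) in host 2; 20 vCPU remain.
Put vm4 (23 vCPU) in host 3; 9 vCPU remain.
Put vm5 (29 vCPU) in host 4; 3 vCPU remain.
Put vm6 (5 vCPU) in host 1; 4 vCPU remain.
Put vm7 (6 vCPU) in host 3; 3 vCPU remain.
Put vm8 (20 vCPU) in host 2; 0 vCPU remain.
Put vm9 (27 vCPU) in host 5; 5 vCPU remain.
Put vm10 (29 vCPU) in host 6; 3 vCPU remain.
Put vm11 (31 vCPU) in host 7; 1 vCPU remain.
Put vm12 (16 vCPU) in host 8; 16 vCPU remain.
Put vm13 (29 vCPU) in host 9; 3 vCPU remain.
Put vm14 (18 vCPU) in host 10; 14 vCPU remain.
Put vm15 (24 vCPU) in host 11; 8 vCPU remain.
Put vm16 (28 vCPU) in host 12; 4 vCPU remain.
Put vm17 (23 vCPU) in host 13; 9 vCPU remain.
13 hosts × 32 vCPU = 416 vCPU; used 343 vCPU; unused 73 vCPU.

73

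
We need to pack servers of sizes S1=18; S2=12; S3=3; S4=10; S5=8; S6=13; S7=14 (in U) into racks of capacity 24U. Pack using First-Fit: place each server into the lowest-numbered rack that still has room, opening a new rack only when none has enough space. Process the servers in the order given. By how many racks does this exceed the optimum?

0

First-Fit: [18,3] [12,10] [8,13] [14] → 4 racks.
Total size 78U; any packing needs at least ⌈78/24⌉ = 4 racks.
So 4 is already optimal.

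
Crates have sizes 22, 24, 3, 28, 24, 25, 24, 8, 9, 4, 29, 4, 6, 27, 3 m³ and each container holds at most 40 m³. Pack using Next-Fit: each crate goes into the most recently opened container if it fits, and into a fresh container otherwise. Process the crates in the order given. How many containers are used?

Put 22 m³ in container 1; 18 m³ remain.
Put 24 m³ in container 2; 16 m³ remain.
Put 3 m³ in container 2; 13 m³ remain.
Put 28 m³ in container 3; 12 m³ remain.
Put 24 m³ in container 4; 16 m³ remain.
Put 25 m³ in container 5; 15 m³ remain.
Put 24 m³ in container 6; 16 m³ remain.
Put 8 m³ in container 6; 8 m³ remain.
Put 9 m³ in container 7; 31 m³ remain.
Put 4 m³ in container 7; 27 m³ remain.
Put 29 m³ in container 8; 11 m³ remain.
Put 4 m³ in container 8; 7 m³ remain.
Put 6 m³ in container 8; 1 m³ remain.
Put 27 m³ in container 9; 13 m³ remain.
Put 3 m³ in container 9; 10 m³ remain.

9 containers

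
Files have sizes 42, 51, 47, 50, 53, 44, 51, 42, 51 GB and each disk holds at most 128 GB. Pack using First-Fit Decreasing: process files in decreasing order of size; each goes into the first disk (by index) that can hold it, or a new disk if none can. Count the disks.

Sorted descending: 53, 51, 51, 51, 50, 47, 44, 42, 42.
Put 53 GB in disk 1; 75 GB remain.
Put 51 GB in disk 1; 24 GB remain.
Put 51 GB in disk 2; 77 GB remain.
Put 51 GB in disk 2; 26 GB remain.
Put 50 GB in disk 3; 78 GB remain.
Put 47 GB in disk 3; 31 GB remain.
Put 44 GB in disk 4; 84 GB remain.
Put 42 GB in disk 4; 42 GB remain.
Put 42 GB in disk 4; 0 GB remain.
Final disks: [53,51] [51,51] [50,47] [44,42,42].

4 disks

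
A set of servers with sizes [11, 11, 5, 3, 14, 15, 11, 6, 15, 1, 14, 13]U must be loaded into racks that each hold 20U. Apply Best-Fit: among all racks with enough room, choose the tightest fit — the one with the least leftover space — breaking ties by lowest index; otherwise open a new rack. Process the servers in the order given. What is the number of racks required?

Put 11U in rack 1; 9U remain.
Put 11U in rack 2; 9U remain.
Put 5U in rack 1; 4U remain.
Put 3U in rack 1; 1U remain.
Put 14U in rack 3; 6U remain.
Put 15U in rack 4; 5U remain.
Put 11U in rack 5; 9U remain.
Put 6U in rack 3; 0U remain.
Put 15U in rack 6; 5U remain.
Put 1U in rack 1; 0U remain.
Put 14U in rack 7; 6U remain.
Put 13U in rack 8; 7U remain.

8 racks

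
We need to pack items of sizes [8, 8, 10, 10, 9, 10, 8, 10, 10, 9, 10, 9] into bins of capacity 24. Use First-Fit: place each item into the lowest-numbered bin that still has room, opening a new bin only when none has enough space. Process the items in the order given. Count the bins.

Put 8 in bin 1; 16 remain.
Put 8 in bin 1; 8 remain.
Put 10 in bin 2; 14 remain.
Put 10 in bin 2; 4 remain.
Put 9 in bin 3; 15 remain.
Put 10 in bin 3; 5 remain.
Put 8 in bin 1; 0 remain.
Put 10 in bin 4; 14 remain.
Put 10 in bin 4; 4 remain.
Put 9 in bin 5; 15 remain.
Put 10 in bin 5; 5 remain.
Put 9 in bin 6; 15 remain.

6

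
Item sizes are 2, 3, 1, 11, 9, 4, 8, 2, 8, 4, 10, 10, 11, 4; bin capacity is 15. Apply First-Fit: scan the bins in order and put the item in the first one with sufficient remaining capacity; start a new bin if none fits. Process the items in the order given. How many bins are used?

Put 2 in bin 1; 13 remain.
Put 3 in bin 1; 10 remain.
Put 1 in bin 1; 9 remain.
Put 11 in bin 2; 4 remain.
Put 9 in bin 1; 0 remain.
Put 4 in bin 2; 0 remain.
Put 8 in bin 3; 7 remain.
Put 2 in bin 3; 5 remain.
Put 8 in bin 4; 7 remain.
Put 4 in bin 3; 1 remain.
Put 10 in bin 5; 5 remain.
Put 10 in bin 6; 5 remain.
Put 11 in bin 7; 4 remain.
Put 4 in bin 4; 3 remain.

7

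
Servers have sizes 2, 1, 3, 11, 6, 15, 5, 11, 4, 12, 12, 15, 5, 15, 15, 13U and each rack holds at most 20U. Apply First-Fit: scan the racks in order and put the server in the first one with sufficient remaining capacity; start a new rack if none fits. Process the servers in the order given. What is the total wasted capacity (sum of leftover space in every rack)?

55

rack 1: place 2U, 18U left
rack 1: place 1U, 17U left
rack 1: place 3U, 14U left
rack 1: place 11U, 3U left
rack 2: place 6U, 14U left
rack 3: place 15U, 5U left
rack 2: place 5U, 9U left
rack 4: place 11U, 9U left
rack 2: place 4U, 5U left
rack 5: place 12U, 8U left
rack 6: place 12U, 8U left
rack 7: place 15U, 5U left
rack 2: place 5U, 0U left
rack 8: place 15U, 5U left
rack 9: place 15U, 5U left
rack 10: place 13U, 7U left
10 racks × 20U = 200U; used 145U; unused 55U.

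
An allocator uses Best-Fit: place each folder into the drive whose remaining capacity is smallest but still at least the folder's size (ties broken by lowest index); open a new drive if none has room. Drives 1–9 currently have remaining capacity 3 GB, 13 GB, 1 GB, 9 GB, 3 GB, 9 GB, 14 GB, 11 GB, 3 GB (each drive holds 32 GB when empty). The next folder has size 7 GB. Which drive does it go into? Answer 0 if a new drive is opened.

Drives with room: drive 2 (13 GB), drive 4 (9 GB), drive 6 (9 GB), drive 7 (14 GB), drive 8 (11 GB).
Tightest fit is drive 4 with 9 GB free.

4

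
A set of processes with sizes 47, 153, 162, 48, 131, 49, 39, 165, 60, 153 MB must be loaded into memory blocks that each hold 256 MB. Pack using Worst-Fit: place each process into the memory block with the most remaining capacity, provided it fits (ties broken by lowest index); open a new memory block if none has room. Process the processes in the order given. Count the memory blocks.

memory block 1: place 47 MB, 209 MB left
memory block 1: place 153 MB, 56 MB left
memory block 2: place 162 MB, 94 MB left
memory block 2: place 48 MB, 46 MB left
memory block 3: place 131 MB, 125 MB left
memory block 3: place 49 MB, 76 MB left
memory block 3: place 39 MB, 37 MB left
memory block 4: place 165 MB, 91 MB left
memory block 4: place 60 MB, 31 MB left
memory block 5: place 153 MB, 103 MB left
Final memory blocks: [47,153] [162,48] [131,49,39] [165,60] [153].

5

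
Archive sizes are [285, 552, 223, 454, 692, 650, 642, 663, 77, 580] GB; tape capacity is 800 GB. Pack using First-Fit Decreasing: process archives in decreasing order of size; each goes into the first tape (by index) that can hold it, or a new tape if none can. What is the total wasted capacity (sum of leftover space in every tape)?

782

Sorted descending: 692, 663, 650, 642, 580, 552, 454, 285, 223, 77.
692 GB → tape 1 (remaining 108 GB)
663 GB → tape 2 (remaining 137 GB)
650 GB → tape 3 (remaining 150 GB)
642 GB → tape 4 (remaining 158 GB)
580 GB → tape 5 (remaining 220 GB)
552 GB → tape 6 (remaining 248 GB)
454 GB → tape 7 (remaining 346 GB)
285 GB → tape 7 (remaining 61 GB)
223 GB → tape 6 (remaining 25 GB)
77 GB → tape 1 (remaining 31 GB)
7 tapes × 800 GB = 5600 GB; used 4818 GB; unused 782 GB.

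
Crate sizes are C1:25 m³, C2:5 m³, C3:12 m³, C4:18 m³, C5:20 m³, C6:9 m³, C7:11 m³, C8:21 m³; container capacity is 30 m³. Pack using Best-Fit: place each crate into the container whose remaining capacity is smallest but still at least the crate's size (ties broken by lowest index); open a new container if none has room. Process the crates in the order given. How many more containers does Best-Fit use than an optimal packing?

Best-Fit: [25,5] [12,18] [20,9] [11] [21] → 5 containers.
Total size 121 m³; any packing needs at least ⌈121/30⌉ = 5 containers.
So 5 is already optimal.

0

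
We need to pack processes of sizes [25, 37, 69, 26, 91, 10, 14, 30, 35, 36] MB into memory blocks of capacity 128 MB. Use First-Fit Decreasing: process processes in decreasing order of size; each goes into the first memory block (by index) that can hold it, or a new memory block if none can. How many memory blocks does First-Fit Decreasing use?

3

Sorted descending: 91, 69, 37, 36, 35, 30, 26, 25, 14, 10.
91 MB → memory block 1 (remaining 37 MB)
69 MB → memory block 2 (remaining 59 MB)
37 MB → memory block 1 (remaining 0 MB)
36 MB → memory block 2 (remaining 23 MB)
35 MB → memory block 3 (remaining 93 MB)
30 MB → memory block 3 (remaining 63 MB)
26 MB → memory block 3 (remaining 37 MB)
25 MB → memory block 3 (remaining 12 MB)
14 MB → memory block 2 (remaining 9 MB)
10 MB → memory block 3 (remaining 2 MB)
Final memory blocks: [91,37] [69,36,14] [35,30,26,25,10].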